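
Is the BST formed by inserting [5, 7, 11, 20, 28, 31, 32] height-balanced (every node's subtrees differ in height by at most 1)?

Tree (level-order array): [5, None, 7, None, 11, None, 20, None, 28, None, 31, None, 32]
Definition: a tree is height-balanced if, at every node, |h(left) - h(right)| <= 1 (empty subtree has height -1).
Bottom-up per-node check:
  node 32: h_left=-1, h_right=-1, diff=0 [OK], height=0
  node 31: h_left=-1, h_right=0, diff=1 [OK], height=1
  node 28: h_left=-1, h_right=1, diff=2 [FAIL (|-1-1|=2 > 1)], height=2
  node 20: h_left=-1, h_right=2, diff=3 [FAIL (|-1-2|=3 > 1)], height=3
  node 11: h_left=-1, h_right=3, diff=4 [FAIL (|-1-3|=4 > 1)], height=4
  node 7: h_left=-1, h_right=4, diff=5 [FAIL (|-1-4|=5 > 1)], height=5
  node 5: h_left=-1, h_right=5, diff=6 [FAIL (|-1-5|=6 > 1)], height=6
Node 28 violates the condition: |-1 - 1| = 2 > 1.
Result: Not balanced


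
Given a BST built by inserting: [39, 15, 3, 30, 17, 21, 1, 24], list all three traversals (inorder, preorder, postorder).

Tree insertion order: [39, 15, 3, 30, 17, 21, 1, 24]
Tree (level-order array): [39, 15, None, 3, 30, 1, None, 17, None, None, None, None, 21, None, 24]
Inorder (L, root, R): [1, 3, 15, 17, 21, 24, 30, 39]
Preorder (root, L, R): [39, 15, 3, 1, 30, 17, 21, 24]
Postorder (L, R, root): [1, 3, 24, 21, 17, 30, 15, 39]


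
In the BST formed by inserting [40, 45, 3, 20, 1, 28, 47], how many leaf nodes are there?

Tree built from: [40, 45, 3, 20, 1, 28, 47]
Tree (level-order array): [40, 3, 45, 1, 20, None, 47, None, None, None, 28]
Rule: A leaf has 0 children.
Per-node child counts:
  node 40: 2 child(ren)
  node 3: 2 child(ren)
  node 1: 0 child(ren)
  node 20: 1 child(ren)
  node 28: 0 child(ren)
  node 45: 1 child(ren)
  node 47: 0 child(ren)
Matching nodes: [1, 28, 47]
Count of leaf nodes: 3


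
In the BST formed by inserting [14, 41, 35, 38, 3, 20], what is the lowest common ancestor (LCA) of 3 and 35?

Tree insertion order: [14, 41, 35, 38, 3, 20]
Tree (level-order array): [14, 3, 41, None, None, 35, None, 20, 38]
In a BST, the LCA of p=3, q=35 is the first node v on the
root-to-leaf path with p <= v <= q (go left if both < v, right if both > v).
Walk from root:
  at 14: 3 <= 14 <= 35, this is the LCA
LCA = 14


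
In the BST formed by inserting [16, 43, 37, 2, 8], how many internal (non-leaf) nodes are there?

Tree built from: [16, 43, 37, 2, 8]
Tree (level-order array): [16, 2, 43, None, 8, 37]
Rule: An internal node has at least one child.
Per-node child counts:
  node 16: 2 child(ren)
  node 2: 1 child(ren)
  node 8: 0 child(ren)
  node 43: 1 child(ren)
  node 37: 0 child(ren)
Matching nodes: [16, 2, 43]
Count of internal (non-leaf) nodes: 3


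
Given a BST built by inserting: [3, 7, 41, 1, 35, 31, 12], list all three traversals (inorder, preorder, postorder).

Tree insertion order: [3, 7, 41, 1, 35, 31, 12]
Tree (level-order array): [3, 1, 7, None, None, None, 41, 35, None, 31, None, 12]
Inorder (L, root, R): [1, 3, 7, 12, 31, 35, 41]
Preorder (root, L, R): [3, 1, 7, 41, 35, 31, 12]
Postorder (L, R, root): [1, 12, 31, 35, 41, 7, 3]


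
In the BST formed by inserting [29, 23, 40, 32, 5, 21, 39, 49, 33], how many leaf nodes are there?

Tree built from: [29, 23, 40, 32, 5, 21, 39, 49, 33]
Tree (level-order array): [29, 23, 40, 5, None, 32, 49, None, 21, None, 39, None, None, None, None, 33]
Rule: A leaf has 0 children.
Per-node child counts:
  node 29: 2 child(ren)
  node 23: 1 child(ren)
  node 5: 1 child(ren)
  node 21: 0 child(ren)
  node 40: 2 child(ren)
  node 32: 1 child(ren)
  node 39: 1 child(ren)
  node 33: 0 child(ren)
  node 49: 0 child(ren)
Matching nodes: [21, 33, 49]
Count of leaf nodes: 3


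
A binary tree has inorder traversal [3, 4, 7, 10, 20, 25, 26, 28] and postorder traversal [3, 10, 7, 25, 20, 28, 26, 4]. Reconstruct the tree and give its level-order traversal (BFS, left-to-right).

Inorder:   [3, 4, 7, 10, 20, 25, 26, 28]
Postorder: [3, 10, 7, 25, 20, 28, 26, 4]
Algorithm: postorder visits root last, so walk postorder right-to-left;
each value is the root of the current inorder slice — split it at that
value, recurse on the right subtree first, then the left.
Recursive splits:
  root=4; inorder splits into left=[3], right=[7, 10, 20, 25, 26, 28]
  root=26; inorder splits into left=[7, 10, 20, 25], right=[28]
  root=28; inorder splits into left=[], right=[]
  root=20; inorder splits into left=[7, 10], right=[25]
  root=25; inorder splits into left=[], right=[]
  root=7; inorder splits into left=[], right=[10]
  root=10; inorder splits into left=[], right=[]
  root=3; inorder splits into left=[], right=[]
Reconstructed level-order: [4, 3, 26, 20, 28, 7, 25, 10]


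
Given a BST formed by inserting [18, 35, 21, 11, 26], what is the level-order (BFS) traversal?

Tree insertion order: [18, 35, 21, 11, 26]
Tree (level-order array): [18, 11, 35, None, None, 21, None, None, 26]
BFS from the root, enqueuing left then right child of each popped node:
  queue [18] -> pop 18, enqueue [11, 35], visited so far: [18]
  queue [11, 35] -> pop 11, enqueue [none], visited so far: [18, 11]
  queue [35] -> pop 35, enqueue [21], visited so far: [18, 11, 35]
  queue [21] -> pop 21, enqueue [26], visited so far: [18, 11, 35, 21]
  queue [26] -> pop 26, enqueue [none], visited so far: [18, 11, 35, 21, 26]
Result: [18, 11, 35, 21, 26]


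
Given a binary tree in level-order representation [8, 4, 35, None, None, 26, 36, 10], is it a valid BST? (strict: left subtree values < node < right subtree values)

Level-order array: [8, 4, 35, None, None, 26, 36, 10]
Validate using subtree bounds (lo, hi): at each node, require lo < value < hi,
then recurse left with hi=value and right with lo=value.
Preorder trace (stopping at first violation):
  at node 8 with bounds (-inf, +inf): OK
  at node 4 with bounds (-inf, 8): OK
  at node 35 with bounds (8, +inf): OK
  at node 26 with bounds (8, 35): OK
  at node 10 with bounds (8, 26): OK
  at node 36 with bounds (35, +inf): OK
No violation found at any node.
Result: Valid BST


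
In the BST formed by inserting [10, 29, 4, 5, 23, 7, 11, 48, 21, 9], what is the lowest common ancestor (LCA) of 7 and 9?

Tree insertion order: [10, 29, 4, 5, 23, 7, 11, 48, 21, 9]
Tree (level-order array): [10, 4, 29, None, 5, 23, 48, None, 7, 11, None, None, None, None, 9, None, 21]
In a BST, the LCA of p=7, q=9 is the first node v on the
root-to-leaf path with p <= v <= q (go left if both < v, right if both > v).
Walk from root:
  at 10: both 7 and 9 < 10, go left
  at 4: both 7 and 9 > 4, go right
  at 5: both 7 and 9 > 5, go right
  at 7: 7 <= 7 <= 9, this is the LCA
LCA = 7


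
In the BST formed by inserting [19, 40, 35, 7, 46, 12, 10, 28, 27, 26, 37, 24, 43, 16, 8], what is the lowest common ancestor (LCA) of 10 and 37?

Tree insertion order: [19, 40, 35, 7, 46, 12, 10, 28, 27, 26, 37, 24, 43, 16, 8]
Tree (level-order array): [19, 7, 40, None, 12, 35, 46, 10, 16, 28, 37, 43, None, 8, None, None, None, 27, None, None, None, None, None, None, None, 26, None, 24]
In a BST, the LCA of p=10, q=37 is the first node v on the
root-to-leaf path with p <= v <= q (go left if both < v, right if both > v).
Walk from root:
  at 19: 10 <= 19 <= 37, this is the LCA
LCA = 19


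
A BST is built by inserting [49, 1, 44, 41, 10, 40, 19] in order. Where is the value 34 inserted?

Starting tree (level order): [49, 1, None, None, 44, 41, None, 10, None, None, 40, 19]
Insertion path: 49 -> 1 -> 44 -> 41 -> 10 -> 40 -> 19
Result: insert 34 as right child of 19
Final tree (level order): [49, 1, None, None, 44, 41, None, 10, None, None, 40, 19, None, None, 34]


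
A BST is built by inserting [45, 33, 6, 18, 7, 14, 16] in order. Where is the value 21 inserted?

Starting tree (level order): [45, 33, None, 6, None, None, 18, 7, None, None, 14, None, 16]
Insertion path: 45 -> 33 -> 6 -> 18
Result: insert 21 as right child of 18
Final tree (level order): [45, 33, None, 6, None, None, 18, 7, 21, None, 14, None, None, None, 16]


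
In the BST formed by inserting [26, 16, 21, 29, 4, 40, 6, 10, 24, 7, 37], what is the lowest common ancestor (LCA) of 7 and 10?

Tree insertion order: [26, 16, 21, 29, 4, 40, 6, 10, 24, 7, 37]
Tree (level-order array): [26, 16, 29, 4, 21, None, 40, None, 6, None, 24, 37, None, None, 10, None, None, None, None, 7]
In a BST, the LCA of p=7, q=10 is the first node v on the
root-to-leaf path with p <= v <= q (go left if both < v, right if both > v).
Walk from root:
  at 26: both 7 and 10 < 26, go left
  at 16: both 7 and 10 < 16, go left
  at 4: both 7 and 10 > 4, go right
  at 6: both 7 and 10 > 6, go right
  at 10: 7 <= 10 <= 10, this is the LCA
LCA = 10


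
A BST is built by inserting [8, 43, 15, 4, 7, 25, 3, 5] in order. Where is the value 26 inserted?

Starting tree (level order): [8, 4, 43, 3, 7, 15, None, None, None, 5, None, None, 25]
Insertion path: 8 -> 43 -> 15 -> 25
Result: insert 26 as right child of 25
Final tree (level order): [8, 4, 43, 3, 7, 15, None, None, None, 5, None, None, 25, None, None, None, 26]


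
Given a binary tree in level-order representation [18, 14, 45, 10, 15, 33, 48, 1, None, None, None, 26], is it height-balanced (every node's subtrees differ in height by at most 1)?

Tree (level-order array): [18, 14, 45, 10, 15, 33, 48, 1, None, None, None, 26]
Definition: a tree is height-balanced if, at every node, |h(left) - h(right)| <= 1 (empty subtree has height -1).
Bottom-up per-node check:
  node 1: h_left=-1, h_right=-1, diff=0 [OK], height=0
  node 10: h_left=0, h_right=-1, diff=1 [OK], height=1
  node 15: h_left=-1, h_right=-1, diff=0 [OK], height=0
  node 14: h_left=1, h_right=0, diff=1 [OK], height=2
  node 26: h_left=-1, h_right=-1, diff=0 [OK], height=0
  node 33: h_left=0, h_right=-1, diff=1 [OK], height=1
  node 48: h_left=-1, h_right=-1, diff=0 [OK], height=0
  node 45: h_left=1, h_right=0, diff=1 [OK], height=2
  node 18: h_left=2, h_right=2, diff=0 [OK], height=3
All nodes satisfy the balance condition.
Result: Balanced


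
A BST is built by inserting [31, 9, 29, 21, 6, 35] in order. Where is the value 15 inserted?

Starting tree (level order): [31, 9, 35, 6, 29, None, None, None, None, 21]
Insertion path: 31 -> 9 -> 29 -> 21
Result: insert 15 as left child of 21
Final tree (level order): [31, 9, 35, 6, 29, None, None, None, None, 21, None, 15]


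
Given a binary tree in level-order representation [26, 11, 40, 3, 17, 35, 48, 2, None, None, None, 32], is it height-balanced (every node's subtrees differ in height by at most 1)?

Tree (level-order array): [26, 11, 40, 3, 17, 35, 48, 2, None, None, None, 32]
Definition: a tree is height-balanced if, at every node, |h(left) - h(right)| <= 1 (empty subtree has height -1).
Bottom-up per-node check:
  node 2: h_left=-1, h_right=-1, diff=0 [OK], height=0
  node 3: h_left=0, h_right=-1, diff=1 [OK], height=1
  node 17: h_left=-1, h_right=-1, diff=0 [OK], height=0
  node 11: h_left=1, h_right=0, diff=1 [OK], height=2
  node 32: h_left=-1, h_right=-1, diff=0 [OK], height=0
  node 35: h_left=0, h_right=-1, diff=1 [OK], height=1
  node 48: h_left=-1, h_right=-1, diff=0 [OK], height=0
  node 40: h_left=1, h_right=0, diff=1 [OK], height=2
  node 26: h_left=2, h_right=2, diff=0 [OK], height=3
All nodes satisfy the balance condition.
Result: Balanced


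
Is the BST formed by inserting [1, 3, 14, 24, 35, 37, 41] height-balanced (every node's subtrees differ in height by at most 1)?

Tree (level-order array): [1, None, 3, None, 14, None, 24, None, 35, None, 37, None, 41]
Definition: a tree is height-balanced if, at every node, |h(left) - h(right)| <= 1 (empty subtree has height -1).
Bottom-up per-node check:
  node 41: h_left=-1, h_right=-1, diff=0 [OK], height=0
  node 37: h_left=-1, h_right=0, diff=1 [OK], height=1
  node 35: h_left=-1, h_right=1, diff=2 [FAIL (|-1-1|=2 > 1)], height=2
  node 24: h_left=-1, h_right=2, diff=3 [FAIL (|-1-2|=3 > 1)], height=3
  node 14: h_left=-1, h_right=3, diff=4 [FAIL (|-1-3|=4 > 1)], height=4
  node 3: h_left=-1, h_right=4, diff=5 [FAIL (|-1-4|=5 > 1)], height=5
  node 1: h_left=-1, h_right=5, diff=6 [FAIL (|-1-5|=6 > 1)], height=6
Node 35 violates the condition: |-1 - 1| = 2 > 1.
Result: Not balanced


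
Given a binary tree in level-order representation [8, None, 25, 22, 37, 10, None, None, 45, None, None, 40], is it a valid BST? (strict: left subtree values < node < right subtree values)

Level-order array: [8, None, 25, 22, 37, 10, None, None, 45, None, None, 40]
Validate using subtree bounds (lo, hi): at each node, require lo < value < hi,
then recurse left with hi=value and right with lo=value.
Preorder trace (stopping at first violation):
  at node 8 with bounds (-inf, +inf): OK
  at node 25 with bounds (8, +inf): OK
  at node 22 with bounds (8, 25): OK
  at node 10 with bounds (8, 22): OK
  at node 37 with bounds (25, +inf): OK
  at node 45 with bounds (37, +inf): OK
  at node 40 with bounds (37, 45): OK
No violation found at any node.
Result: Valid BST


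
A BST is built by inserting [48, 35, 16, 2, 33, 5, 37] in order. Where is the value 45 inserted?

Starting tree (level order): [48, 35, None, 16, 37, 2, 33, None, None, None, 5]
Insertion path: 48 -> 35 -> 37
Result: insert 45 as right child of 37
Final tree (level order): [48, 35, None, 16, 37, 2, 33, None, 45, None, 5]


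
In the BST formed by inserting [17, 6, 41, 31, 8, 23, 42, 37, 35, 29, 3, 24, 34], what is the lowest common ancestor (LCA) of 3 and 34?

Tree insertion order: [17, 6, 41, 31, 8, 23, 42, 37, 35, 29, 3, 24, 34]
Tree (level-order array): [17, 6, 41, 3, 8, 31, 42, None, None, None, None, 23, 37, None, None, None, 29, 35, None, 24, None, 34]
In a BST, the LCA of p=3, q=34 is the first node v on the
root-to-leaf path with p <= v <= q (go left if both < v, right if both > v).
Walk from root:
  at 17: 3 <= 17 <= 34, this is the LCA
LCA = 17


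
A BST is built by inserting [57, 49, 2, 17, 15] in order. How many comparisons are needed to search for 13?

Search path for 13: 57 -> 49 -> 2 -> 17 -> 15
Found: False
Comparisons: 5


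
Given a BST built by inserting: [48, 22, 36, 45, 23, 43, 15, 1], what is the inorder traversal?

Tree insertion order: [48, 22, 36, 45, 23, 43, 15, 1]
Tree (level-order array): [48, 22, None, 15, 36, 1, None, 23, 45, None, None, None, None, 43]
Inorder traversal: [1, 15, 22, 23, 36, 43, 45, 48]


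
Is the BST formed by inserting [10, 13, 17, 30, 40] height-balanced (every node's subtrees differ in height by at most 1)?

Tree (level-order array): [10, None, 13, None, 17, None, 30, None, 40]
Definition: a tree is height-balanced if, at every node, |h(left) - h(right)| <= 1 (empty subtree has height -1).
Bottom-up per-node check:
  node 40: h_left=-1, h_right=-1, diff=0 [OK], height=0
  node 30: h_left=-1, h_right=0, diff=1 [OK], height=1
  node 17: h_left=-1, h_right=1, diff=2 [FAIL (|-1-1|=2 > 1)], height=2
  node 13: h_left=-1, h_right=2, diff=3 [FAIL (|-1-2|=3 > 1)], height=3
  node 10: h_left=-1, h_right=3, diff=4 [FAIL (|-1-3|=4 > 1)], height=4
Node 17 violates the condition: |-1 - 1| = 2 > 1.
Result: Not balanced


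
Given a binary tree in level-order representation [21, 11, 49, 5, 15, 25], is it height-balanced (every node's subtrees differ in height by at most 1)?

Tree (level-order array): [21, 11, 49, 5, 15, 25]
Definition: a tree is height-balanced if, at every node, |h(left) - h(right)| <= 1 (empty subtree has height -1).
Bottom-up per-node check:
  node 5: h_left=-1, h_right=-1, diff=0 [OK], height=0
  node 15: h_left=-1, h_right=-1, diff=0 [OK], height=0
  node 11: h_left=0, h_right=0, diff=0 [OK], height=1
  node 25: h_left=-1, h_right=-1, diff=0 [OK], height=0
  node 49: h_left=0, h_right=-1, diff=1 [OK], height=1
  node 21: h_left=1, h_right=1, diff=0 [OK], height=2
All nodes satisfy the balance condition.
Result: Balanced


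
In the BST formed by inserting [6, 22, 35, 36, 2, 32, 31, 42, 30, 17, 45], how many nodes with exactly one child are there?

Tree built from: [6, 22, 35, 36, 2, 32, 31, 42, 30, 17, 45]
Tree (level-order array): [6, 2, 22, None, None, 17, 35, None, None, 32, 36, 31, None, None, 42, 30, None, None, 45]
Rule: These are nodes with exactly 1 non-null child.
Per-node child counts:
  node 6: 2 child(ren)
  node 2: 0 child(ren)
  node 22: 2 child(ren)
  node 17: 0 child(ren)
  node 35: 2 child(ren)
  node 32: 1 child(ren)
  node 31: 1 child(ren)
  node 30: 0 child(ren)
  node 36: 1 child(ren)
  node 42: 1 child(ren)
  node 45: 0 child(ren)
Matching nodes: [32, 31, 36, 42]
Count of nodes with exactly one child: 4


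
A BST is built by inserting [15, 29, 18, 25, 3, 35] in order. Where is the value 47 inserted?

Starting tree (level order): [15, 3, 29, None, None, 18, 35, None, 25]
Insertion path: 15 -> 29 -> 35
Result: insert 47 as right child of 35
Final tree (level order): [15, 3, 29, None, None, 18, 35, None, 25, None, 47]


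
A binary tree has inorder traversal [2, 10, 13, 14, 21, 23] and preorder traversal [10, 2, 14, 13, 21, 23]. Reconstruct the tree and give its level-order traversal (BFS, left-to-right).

Inorder:  [2, 10, 13, 14, 21, 23]
Preorder: [10, 2, 14, 13, 21, 23]
Algorithm: preorder visits root first, so consume preorder in order;
for each root, split the current inorder slice at that value into
left-subtree inorder and right-subtree inorder, then recurse.
Recursive splits:
  root=10; inorder splits into left=[2], right=[13, 14, 21, 23]
  root=2; inorder splits into left=[], right=[]
  root=14; inorder splits into left=[13], right=[21, 23]
  root=13; inorder splits into left=[], right=[]
  root=21; inorder splits into left=[], right=[23]
  root=23; inorder splits into left=[], right=[]
Reconstructed level-order: [10, 2, 14, 13, 21, 23]


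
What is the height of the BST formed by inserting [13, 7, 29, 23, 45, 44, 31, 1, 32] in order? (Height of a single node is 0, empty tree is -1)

Insertion order: [13, 7, 29, 23, 45, 44, 31, 1, 32]
Tree (level-order array): [13, 7, 29, 1, None, 23, 45, None, None, None, None, 44, None, 31, None, None, 32]
Compute height bottom-up (empty subtree = -1):
  height(1) = 1 + max(-1, -1) = 0
  height(7) = 1 + max(0, -1) = 1
  height(23) = 1 + max(-1, -1) = 0
  height(32) = 1 + max(-1, -1) = 0
  height(31) = 1 + max(-1, 0) = 1
  height(44) = 1 + max(1, -1) = 2
  height(45) = 1 + max(2, -1) = 3
  height(29) = 1 + max(0, 3) = 4
  height(13) = 1 + max(1, 4) = 5
Height = 5


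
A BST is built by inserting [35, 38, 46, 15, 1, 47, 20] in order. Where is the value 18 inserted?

Starting tree (level order): [35, 15, 38, 1, 20, None, 46, None, None, None, None, None, 47]
Insertion path: 35 -> 15 -> 20
Result: insert 18 as left child of 20
Final tree (level order): [35, 15, 38, 1, 20, None, 46, None, None, 18, None, None, 47]


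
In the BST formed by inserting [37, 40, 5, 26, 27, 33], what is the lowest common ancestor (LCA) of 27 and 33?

Tree insertion order: [37, 40, 5, 26, 27, 33]
Tree (level-order array): [37, 5, 40, None, 26, None, None, None, 27, None, 33]
In a BST, the LCA of p=27, q=33 is the first node v on the
root-to-leaf path with p <= v <= q (go left if both < v, right if both > v).
Walk from root:
  at 37: both 27 and 33 < 37, go left
  at 5: both 27 and 33 > 5, go right
  at 26: both 27 and 33 > 26, go right
  at 27: 27 <= 27 <= 33, this is the LCA
LCA = 27


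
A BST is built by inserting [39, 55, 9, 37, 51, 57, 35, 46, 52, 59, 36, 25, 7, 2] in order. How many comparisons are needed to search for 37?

Search path for 37: 39 -> 9 -> 37
Found: True
Comparisons: 3


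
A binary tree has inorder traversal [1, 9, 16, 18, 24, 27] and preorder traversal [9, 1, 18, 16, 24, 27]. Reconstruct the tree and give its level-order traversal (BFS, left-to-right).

Inorder:  [1, 9, 16, 18, 24, 27]
Preorder: [9, 1, 18, 16, 24, 27]
Algorithm: preorder visits root first, so consume preorder in order;
for each root, split the current inorder slice at that value into
left-subtree inorder and right-subtree inorder, then recurse.
Recursive splits:
  root=9; inorder splits into left=[1], right=[16, 18, 24, 27]
  root=1; inorder splits into left=[], right=[]
  root=18; inorder splits into left=[16], right=[24, 27]
  root=16; inorder splits into left=[], right=[]
  root=24; inorder splits into left=[], right=[27]
  root=27; inorder splits into left=[], right=[]
Reconstructed level-order: [9, 1, 18, 16, 24, 27]


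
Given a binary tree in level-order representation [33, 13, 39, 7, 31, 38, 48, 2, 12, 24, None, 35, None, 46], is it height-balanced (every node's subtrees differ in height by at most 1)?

Tree (level-order array): [33, 13, 39, 7, 31, 38, 48, 2, 12, 24, None, 35, None, 46]
Definition: a tree is height-balanced if, at every node, |h(left) - h(right)| <= 1 (empty subtree has height -1).
Bottom-up per-node check:
  node 2: h_left=-1, h_right=-1, diff=0 [OK], height=0
  node 12: h_left=-1, h_right=-1, diff=0 [OK], height=0
  node 7: h_left=0, h_right=0, diff=0 [OK], height=1
  node 24: h_left=-1, h_right=-1, diff=0 [OK], height=0
  node 31: h_left=0, h_right=-1, diff=1 [OK], height=1
  node 13: h_left=1, h_right=1, diff=0 [OK], height=2
  node 35: h_left=-1, h_right=-1, diff=0 [OK], height=0
  node 38: h_left=0, h_right=-1, diff=1 [OK], height=1
  node 46: h_left=-1, h_right=-1, diff=0 [OK], height=0
  node 48: h_left=0, h_right=-1, diff=1 [OK], height=1
  node 39: h_left=1, h_right=1, diff=0 [OK], height=2
  node 33: h_left=2, h_right=2, diff=0 [OK], height=3
All nodes satisfy the balance condition.
Result: Balanced


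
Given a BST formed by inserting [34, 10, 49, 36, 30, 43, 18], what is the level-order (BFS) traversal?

Tree insertion order: [34, 10, 49, 36, 30, 43, 18]
Tree (level-order array): [34, 10, 49, None, 30, 36, None, 18, None, None, 43]
BFS from the root, enqueuing left then right child of each popped node:
  queue [34] -> pop 34, enqueue [10, 49], visited so far: [34]
  queue [10, 49] -> pop 10, enqueue [30], visited so far: [34, 10]
  queue [49, 30] -> pop 49, enqueue [36], visited so far: [34, 10, 49]
  queue [30, 36] -> pop 30, enqueue [18], visited so far: [34, 10, 49, 30]
  queue [36, 18] -> pop 36, enqueue [43], visited so far: [34, 10, 49, 30, 36]
  queue [18, 43] -> pop 18, enqueue [none], visited so far: [34, 10, 49, 30, 36, 18]
  queue [43] -> pop 43, enqueue [none], visited so far: [34, 10, 49, 30, 36, 18, 43]
Result: [34, 10, 49, 30, 36, 18, 43]


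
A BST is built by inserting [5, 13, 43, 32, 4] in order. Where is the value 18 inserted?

Starting tree (level order): [5, 4, 13, None, None, None, 43, 32]
Insertion path: 5 -> 13 -> 43 -> 32
Result: insert 18 as left child of 32
Final tree (level order): [5, 4, 13, None, None, None, 43, 32, None, 18]


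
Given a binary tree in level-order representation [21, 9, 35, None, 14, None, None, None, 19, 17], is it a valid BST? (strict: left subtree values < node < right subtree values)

Level-order array: [21, 9, 35, None, 14, None, None, None, 19, 17]
Validate using subtree bounds (lo, hi): at each node, require lo < value < hi,
then recurse left with hi=value and right with lo=value.
Preorder trace (stopping at first violation):
  at node 21 with bounds (-inf, +inf): OK
  at node 9 with bounds (-inf, 21): OK
  at node 14 with bounds (9, 21): OK
  at node 19 with bounds (14, 21): OK
  at node 17 with bounds (14, 19): OK
  at node 35 with bounds (21, +inf): OK
No violation found at any node.
Result: Valid BST


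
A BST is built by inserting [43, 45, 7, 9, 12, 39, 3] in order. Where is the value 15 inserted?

Starting tree (level order): [43, 7, 45, 3, 9, None, None, None, None, None, 12, None, 39]
Insertion path: 43 -> 7 -> 9 -> 12 -> 39
Result: insert 15 as left child of 39
Final tree (level order): [43, 7, 45, 3, 9, None, None, None, None, None, 12, None, 39, 15]


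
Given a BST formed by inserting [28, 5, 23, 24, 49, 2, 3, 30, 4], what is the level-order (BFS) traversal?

Tree insertion order: [28, 5, 23, 24, 49, 2, 3, 30, 4]
Tree (level-order array): [28, 5, 49, 2, 23, 30, None, None, 3, None, 24, None, None, None, 4]
BFS from the root, enqueuing left then right child of each popped node:
  queue [28] -> pop 28, enqueue [5, 49], visited so far: [28]
  queue [5, 49] -> pop 5, enqueue [2, 23], visited so far: [28, 5]
  queue [49, 2, 23] -> pop 49, enqueue [30], visited so far: [28, 5, 49]
  queue [2, 23, 30] -> pop 2, enqueue [3], visited so far: [28, 5, 49, 2]
  queue [23, 30, 3] -> pop 23, enqueue [24], visited so far: [28, 5, 49, 2, 23]
  queue [30, 3, 24] -> pop 30, enqueue [none], visited so far: [28, 5, 49, 2, 23, 30]
  queue [3, 24] -> pop 3, enqueue [4], visited so far: [28, 5, 49, 2, 23, 30, 3]
  queue [24, 4] -> pop 24, enqueue [none], visited so far: [28, 5, 49, 2, 23, 30, 3, 24]
  queue [4] -> pop 4, enqueue [none], visited so far: [28, 5, 49, 2, 23, 30, 3, 24, 4]
Result: [28, 5, 49, 2, 23, 30, 3, 24, 4]


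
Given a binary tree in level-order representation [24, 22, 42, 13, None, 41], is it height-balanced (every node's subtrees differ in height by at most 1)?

Tree (level-order array): [24, 22, 42, 13, None, 41]
Definition: a tree is height-balanced if, at every node, |h(left) - h(right)| <= 1 (empty subtree has height -1).
Bottom-up per-node check:
  node 13: h_left=-1, h_right=-1, diff=0 [OK], height=0
  node 22: h_left=0, h_right=-1, diff=1 [OK], height=1
  node 41: h_left=-1, h_right=-1, diff=0 [OK], height=0
  node 42: h_left=0, h_right=-1, diff=1 [OK], height=1
  node 24: h_left=1, h_right=1, diff=0 [OK], height=2
All nodes satisfy the balance condition.
Result: Balanced


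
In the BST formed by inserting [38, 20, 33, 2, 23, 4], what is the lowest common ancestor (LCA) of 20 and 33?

Tree insertion order: [38, 20, 33, 2, 23, 4]
Tree (level-order array): [38, 20, None, 2, 33, None, 4, 23]
In a BST, the LCA of p=20, q=33 is the first node v on the
root-to-leaf path with p <= v <= q (go left if both < v, right if both > v).
Walk from root:
  at 38: both 20 and 33 < 38, go left
  at 20: 20 <= 20 <= 33, this is the LCA
LCA = 20


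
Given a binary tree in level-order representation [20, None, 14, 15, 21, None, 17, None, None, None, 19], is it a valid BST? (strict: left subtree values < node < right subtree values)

Level-order array: [20, None, 14, 15, 21, None, 17, None, None, None, 19]
Validate using subtree bounds (lo, hi): at each node, require lo < value < hi,
then recurse left with hi=value and right with lo=value.
Preorder trace (stopping at first violation):
  at node 20 with bounds (-inf, +inf): OK
  at node 14 with bounds (20, +inf): VIOLATION
Node 14 violates its bound: not (20 < 14 < +inf).
Result: Not a valid BST


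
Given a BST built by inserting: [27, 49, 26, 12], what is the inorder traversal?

Tree insertion order: [27, 49, 26, 12]
Tree (level-order array): [27, 26, 49, 12]
Inorder traversal: [12, 26, 27, 49]


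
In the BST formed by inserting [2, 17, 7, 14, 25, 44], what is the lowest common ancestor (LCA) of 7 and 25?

Tree insertion order: [2, 17, 7, 14, 25, 44]
Tree (level-order array): [2, None, 17, 7, 25, None, 14, None, 44]
In a BST, the LCA of p=7, q=25 is the first node v on the
root-to-leaf path with p <= v <= q (go left if both < v, right if both > v).
Walk from root:
  at 2: both 7 and 25 > 2, go right
  at 17: 7 <= 17 <= 25, this is the LCA
LCA = 17


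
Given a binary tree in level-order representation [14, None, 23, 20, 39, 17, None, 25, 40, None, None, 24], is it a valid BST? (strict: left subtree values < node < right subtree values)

Level-order array: [14, None, 23, 20, 39, 17, None, 25, 40, None, None, 24]
Validate using subtree bounds (lo, hi): at each node, require lo < value < hi,
then recurse left with hi=value and right with lo=value.
Preorder trace (stopping at first violation):
  at node 14 with bounds (-inf, +inf): OK
  at node 23 with bounds (14, +inf): OK
  at node 20 with bounds (14, 23): OK
  at node 17 with bounds (14, 20): OK
  at node 39 with bounds (23, +inf): OK
  at node 25 with bounds (23, 39): OK
  at node 24 with bounds (23, 25): OK
  at node 40 with bounds (39, +inf): OK
No violation found at any node.
Result: Valid BST


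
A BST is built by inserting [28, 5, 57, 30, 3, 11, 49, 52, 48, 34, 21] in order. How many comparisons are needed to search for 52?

Search path for 52: 28 -> 57 -> 30 -> 49 -> 52
Found: True
Comparisons: 5


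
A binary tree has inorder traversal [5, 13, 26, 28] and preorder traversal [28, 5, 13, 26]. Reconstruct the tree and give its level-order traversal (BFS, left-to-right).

Inorder:  [5, 13, 26, 28]
Preorder: [28, 5, 13, 26]
Algorithm: preorder visits root first, so consume preorder in order;
for each root, split the current inorder slice at that value into
left-subtree inorder and right-subtree inorder, then recurse.
Recursive splits:
  root=28; inorder splits into left=[5, 13, 26], right=[]
  root=5; inorder splits into left=[], right=[13, 26]
  root=13; inorder splits into left=[], right=[26]
  root=26; inorder splits into left=[], right=[]
Reconstructed level-order: [28, 5, 13, 26]


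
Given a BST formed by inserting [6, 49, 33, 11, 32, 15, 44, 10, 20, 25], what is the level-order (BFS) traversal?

Tree insertion order: [6, 49, 33, 11, 32, 15, 44, 10, 20, 25]
Tree (level-order array): [6, None, 49, 33, None, 11, 44, 10, 32, None, None, None, None, 15, None, None, 20, None, 25]
BFS from the root, enqueuing left then right child of each popped node:
  queue [6] -> pop 6, enqueue [49], visited so far: [6]
  queue [49] -> pop 49, enqueue [33], visited so far: [6, 49]
  queue [33] -> pop 33, enqueue [11, 44], visited so far: [6, 49, 33]
  queue [11, 44] -> pop 11, enqueue [10, 32], visited so far: [6, 49, 33, 11]
  queue [44, 10, 32] -> pop 44, enqueue [none], visited so far: [6, 49, 33, 11, 44]
  queue [10, 32] -> pop 10, enqueue [none], visited so far: [6, 49, 33, 11, 44, 10]
  queue [32] -> pop 32, enqueue [15], visited so far: [6, 49, 33, 11, 44, 10, 32]
  queue [15] -> pop 15, enqueue [20], visited so far: [6, 49, 33, 11, 44, 10, 32, 15]
  queue [20] -> pop 20, enqueue [25], visited so far: [6, 49, 33, 11, 44, 10, 32, 15, 20]
  queue [25] -> pop 25, enqueue [none], visited so far: [6, 49, 33, 11, 44, 10, 32, 15, 20, 25]
Result: [6, 49, 33, 11, 44, 10, 32, 15, 20, 25]


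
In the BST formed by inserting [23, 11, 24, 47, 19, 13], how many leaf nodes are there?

Tree built from: [23, 11, 24, 47, 19, 13]
Tree (level-order array): [23, 11, 24, None, 19, None, 47, 13]
Rule: A leaf has 0 children.
Per-node child counts:
  node 23: 2 child(ren)
  node 11: 1 child(ren)
  node 19: 1 child(ren)
  node 13: 0 child(ren)
  node 24: 1 child(ren)
  node 47: 0 child(ren)
Matching nodes: [13, 47]
Count of leaf nodes: 2


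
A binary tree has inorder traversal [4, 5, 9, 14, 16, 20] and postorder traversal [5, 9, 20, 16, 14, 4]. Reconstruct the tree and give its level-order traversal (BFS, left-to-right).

Inorder:   [4, 5, 9, 14, 16, 20]
Postorder: [5, 9, 20, 16, 14, 4]
Algorithm: postorder visits root last, so walk postorder right-to-left;
each value is the root of the current inorder slice — split it at that
value, recurse on the right subtree first, then the left.
Recursive splits:
  root=4; inorder splits into left=[], right=[5, 9, 14, 16, 20]
  root=14; inorder splits into left=[5, 9], right=[16, 20]
  root=16; inorder splits into left=[], right=[20]
  root=20; inorder splits into left=[], right=[]
  root=9; inorder splits into left=[5], right=[]
  root=5; inorder splits into left=[], right=[]
Reconstructed level-order: [4, 14, 9, 16, 5, 20]


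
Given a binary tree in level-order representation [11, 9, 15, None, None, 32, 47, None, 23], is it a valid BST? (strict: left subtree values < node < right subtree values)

Level-order array: [11, 9, 15, None, None, 32, 47, None, 23]
Validate using subtree bounds (lo, hi): at each node, require lo < value < hi,
then recurse left with hi=value and right with lo=value.
Preorder trace (stopping at first violation):
  at node 11 with bounds (-inf, +inf): OK
  at node 9 with bounds (-inf, 11): OK
  at node 15 with bounds (11, +inf): OK
  at node 32 with bounds (11, 15): VIOLATION
Node 32 violates its bound: not (11 < 32 < 15).
Result: Not a valid BST


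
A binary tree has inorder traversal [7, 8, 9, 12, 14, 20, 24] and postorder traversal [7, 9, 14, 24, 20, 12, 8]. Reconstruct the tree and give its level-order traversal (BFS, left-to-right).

Inorder:   [7, 8, 9, 12, 14, 20, 24]
Postorder: [7, 9, 14, 24, 20, 12, 8]
Algorithm: postorder visits root last, so walk postorder right-to-left;
each value is the root of the current inorder slice — split it at that
value, recurse on the right subtree first, then the left.
Recursive splits:
  root=8; inorder splits into left=[7], right=[9, 12, 14, 20, 24]
  root=12; inorder splits into left=[9], right=[14, 20, 24]
  root=20; inorder splits into left=[14], right=[24]
  root=24; inorder splits into left=[], right=[]
  root=14; inorder splits into left=[], right=[]
  root=9; inorder splits into left=[], right=[]
  root=7; inorder splits into left=[], right=[]
Reconstructed level-order: [8, 7, 12, 9, 20, 14, 24]


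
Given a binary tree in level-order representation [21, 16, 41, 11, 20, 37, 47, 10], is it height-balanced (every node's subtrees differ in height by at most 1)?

Tree (level-order array): [21, 16, 41, 11, 20, 37, 47, 10]
Definition: a tree is height-balanced if, at every node, |h(left) - h(right)| <= 1 (empty subtree has height -1).
Bottom-up per-node check:
  node 10: h_left=-1, h_right=-1, diff=0 [OK], height=0
  node 11: h_left=0, h_right=-1, diff=1 [OK], height=1
  node 20: h_left=-1, h_right=-1, diff=0 [OK], height=0
  node 16: h_left=1, h_right=0, diff=1 [OK], height=2
  node 37: h_left=-1, h_right=-1, diff=0 [OK], height=0
  node 47: h_left=-1, h_right=-1, diff=0 [OK], height=0
  node 41: h_left=0, h_right=0, diff=0 [OK], height=1
  node 21: h_left=2, h_right=1, diff=1 [OK], height=3
All nodes satisfy the balance condition.
Result: Balanced


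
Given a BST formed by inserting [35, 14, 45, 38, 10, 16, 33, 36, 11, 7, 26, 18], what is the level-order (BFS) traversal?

Tree insertion order: [35, 14, 45, 38, 10, 16, 33, 36, 11, 7, 26, 18]
Tree (level-order array): [35, 14, 45, 10, 16, 38, None, 7, 11, None, 33, 36, None, None, None, None, None, 26, None, None, None, 18]
BFS from the root, enqueuing left then right child of each popped node:
  queue [35] -> pop 35, enqueue [14, 45], visited so far: [35]
  queue [14, 45] -> pop 14, enqueue [10, 16], visited so far: [35, 14]
  queue [45, 10, 16] -> pop 45, enqueue [38], visited so far: [35, 14, 45]
  queue [10, 16, 38] -> pop 10, enqueue [7, 11], visited so far: [35, 14, 45, 10]
  queue [16, 38, 7, 11] -> pop 16, enqueue [33], visited so far: [35, 14, 45, 10, 16]
  queue [38, 7, 11, 33] -> pop 38, enqueue [36], visited so far: [35, 14, 45, 10, 16, 38]
  queue [7, 11, 33, 36] -> pop 7, enqueue [none], visited so far: [35, 14, 45, 10, 16, 38, 7]
  queue [11, 33, 36] -> pop 11, enqueue [none], visited so far: [35, 14, 45, 10, 16, 38, 7, 11]
  queue [33, 36] -> pop 33, enqueue [26], visited so far: [35, 14, 45, 10, 16, 38, 7, 11, 33]
  queue [36, 26] -> pop 36, enqueue [none], visited so far: [35, 14, 45, 10, 16, 38, 7, 11, 33, 36]
  queue [26] -> pop 26, enqueue [18], visited so far: [35, 14, 45, 10, 16, 38, 7, 11, 33, 36, 26]
  queue [18] -> pop 18, enqueue [none], visited so far: [35, 14, 45, 10, 16, 38, 7, 11, 33, 36, 26, 18]
Result: [35, 14, 45, 10, 16, 38, 7, 11, 33, 36, 26, 18]


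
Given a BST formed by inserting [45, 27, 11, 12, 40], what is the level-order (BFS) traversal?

Tree insertion order: [45, 27, 11, 12, 40]
Tree (level-order array): [45, 27, None, 11, 40, None, 12]
BFS from the root, enqueuing left then right child of each popped node:
  queue [45] -> pop 45, enqueue [27], visited so far: [45]
  queue [27] -> pop 27, enqueue [11, 40], visited so far: [45, 27]
  queue [11, 40] -> pop 11, enqueue [12], visited so far: [45, 27, 11]
  queue [40, 12] -> pop 40, enqueue [none], visited so far: [45, 27, 11, 40]
  queue [12] -> pop 12, enqueue [none], visited so far: [45, 27, 11, 40, 12]
Result: [45, 27, 11, 40, 12]


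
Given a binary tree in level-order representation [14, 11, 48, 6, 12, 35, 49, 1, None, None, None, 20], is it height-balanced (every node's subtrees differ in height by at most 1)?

Tree (level-order array): [14, 11, 48, 6, 12, 35, 49, 1, None, None, None, 20]
Definition: a tree is height-balanced if, at every node, |h(left) - h(right)| <= 1 (empty subtree has height -1).
Bottom-up per-node check:
  node 1: h_left=-1, h_right=-1, diff=0 [OK], height=0
  node 6: h_left=0, h_right=-1, diff=1 [OK], height=1
  node 12: h_left=-1, h_right=-1, diff=0 [OK], height=0
  node 11: h_left=1, h_right=0, diff=1 [OK], height=2
  node 20: h_left=-1, h_right=-1, diff=0 [OK], height=0
  node 35: h_left=0, h_right=-1, diff=1 [OK], height=1
  node 49: h_left=-1, h_right=-1, diff=0 [OK], height=0
  node 48: h_left=1, h_right=0, diff=1 [OK], height=2
  node 14: h_left=2, h_right=2, diff=0 [OK], height=3
All nodes satisfy the balance condition.
Result: Balanced


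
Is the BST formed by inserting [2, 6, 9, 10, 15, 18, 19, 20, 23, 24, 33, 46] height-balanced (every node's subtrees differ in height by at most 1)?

Tree (level-order array): [2, None, 6, None, 9, None, 10, None, 15, None, 18, None, 19, None, 20, None, 23, None, 24, None, 33, None, 46]
Definition: a tree is height-balanced if, at every node, |h(left) - h(right)| <= 1 (empty subtree has height -1).
Bottom-up per-node check:
  node 46: h_left=-1, h_right=-1, diff=0 [OK], height=0
  node 33: h_left=-1, h_right=0, diff=1 [OK], height=1
  node 24: h_left=-1, h_right=1, diff=2 [FAIL (|-1-1|=2 > 1)], height=2
  node 23: h_left=-1, h_right=2, diff=3 [FAIL (|-1-2|=3 > 1)], height=3
  node 20: h_left=-1, h_right=3, diff=4 [FAIL (|-1-3|=4 > 1)], height=4
  node 19: h_left=-1, h_right=4, diff=5 [FAIL (|-1-4|=5 > 1)], height=5
  node 18: h_left=-1, h_right=5, diff=6 [FAIL (|-1-5|=6 > 1)], height=6
  node 15: h_left=-1, h_right=6, diff=7 [FAIL (|-1-6|=7 > 1)], height=7
  node 10: h_left=-1, h_right=7, diff=8 [FAIL (|-1-7|=8 > 1)], height=8
  node 9: h_left=-1, h_right=8, diff=9 [FAIL (|-1-8|=9 > 1)], height=9
  node 6: h_left=-1, h_right=9, diff=10 [FAIL (|-1-9|=10 > 1)], height=10
  node 2: h_left=-1, h_right=10, diff=11 [FAIL (|-1-10|=11 > 1)], height=11
Node 24 violates the condition: |-1 - 1| = 2 > 1.
Result: Not balanced


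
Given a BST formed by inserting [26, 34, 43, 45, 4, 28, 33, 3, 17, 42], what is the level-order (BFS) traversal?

Tree insertion order: [26, 34, 43, 45, 4, 28, 33, 3, 17, 42]
Tree (level-order array): [26, 4, 34, 3, 17, 28, 43, None, None, None, None, None, 33, 42, 45]
BFS from the root, enqueuing left then right child of each popped node:
  queue [26] -> pop 26, enqueue [4, 34], visited so far: [26]
  queue [4, 34] -> pop 4, enqueue [3, 17], visited so far: [26, 4]
  queue [34, 3, 17] -> pop 34, enqueue [28, 43], visited so far: [26, 4, 34]
  queue [3, 17, 28, 43] -> pop 3, enqueue [none], visited so far: [26, 4, 34, 3]
  queue [17, 28, 43] -> pop 17, enqueue [none], visited so far: [26, 4, 34, 3, 17]
  queue [28, 43] -> pop 28, enqueue [33], visited so far: [26, 4, 34, 3, 17, 28]
  queue [43, 33] -> pop 43, enqueue [42, 45], visited so far: [26, 4, 34, 3, 17, 28, 43]
  queue [33, 42, 45] -> pop 33, enqueue [none], visited so far: [26, 4, 34, 3, 17, 28, 43, 33]
  queue [42, 45] -> pop 42, enqueue [none], visited so far: [26, 4, 34, 3, 17, 28, 43, 33, 42]
  queue [45] -> pop 45, enqueue [none], visited so far: [26, 4, 34, 3, 17, 28, 43, 33, 42, 45]
Result: [26, 4, 34, 3, 17, 28, 43, 33, 42, 45]


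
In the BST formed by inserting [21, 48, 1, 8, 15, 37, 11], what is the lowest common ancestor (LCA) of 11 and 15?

Tree insertion order: [21, 48, 1, 8, 15, 37, 11]
Tree (level-order array): [21, 1, 48, None, 8, 37, None, None, 15, None, None, 11]
In a BST, the LCA of p=11, q=15 is the first node v on the
root-to-leaf path with p <= v <= q (go left if both < v, right if both > v).
Walk from root:
  at 21: both 11 and 15 < 21, go left
  at 1: both 11 and 15 > 1, go right
  at 8: both 11 and 15 > 8, go right
  at 15: 11 <= 15 <= 15, this is the LCA
LCA = 15


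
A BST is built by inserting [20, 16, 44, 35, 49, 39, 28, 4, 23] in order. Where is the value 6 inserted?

Starting tree (level order): [20, 16, 44, 4, None, 35, 49, None, None, 28, 39, None, None, 23]
Insertion path: 20 -> 16 -> 4
Result: insert 6 as right child of 4
Final tree (level order): [20, 16, 44, 4, None, 35, 49, None, 6, 28, 39, None, None, None, None, 23]
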